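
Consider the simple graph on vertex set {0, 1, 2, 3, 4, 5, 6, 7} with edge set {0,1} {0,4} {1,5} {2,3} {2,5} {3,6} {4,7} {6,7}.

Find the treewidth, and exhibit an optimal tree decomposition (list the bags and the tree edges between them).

Treewidth 2.
One optimal decomposition is:
Bags: B1 = {0, 4, 7}  B2 = {0, 1, 7}  B3 = {1, 5, 7}  B4 = {2, 5, 7}  B5 = {2, 3, 7}  B6 = {3, 6, 7}
Tree: B1–B2, B2–B3, B3–B4, B4–B5, B5–B6

Every bag has size at most 3, so the width is 3 − 1 = 2 and tw(G) ≤ 2. For the lower bound, G contains the cycle 7–4–0–1–5–2–3–6–7, so G is not a forest; only forests have treewidth ≤ 1, hence tw(G) ≥ 2. Combining the bounds, tw(G) = 2.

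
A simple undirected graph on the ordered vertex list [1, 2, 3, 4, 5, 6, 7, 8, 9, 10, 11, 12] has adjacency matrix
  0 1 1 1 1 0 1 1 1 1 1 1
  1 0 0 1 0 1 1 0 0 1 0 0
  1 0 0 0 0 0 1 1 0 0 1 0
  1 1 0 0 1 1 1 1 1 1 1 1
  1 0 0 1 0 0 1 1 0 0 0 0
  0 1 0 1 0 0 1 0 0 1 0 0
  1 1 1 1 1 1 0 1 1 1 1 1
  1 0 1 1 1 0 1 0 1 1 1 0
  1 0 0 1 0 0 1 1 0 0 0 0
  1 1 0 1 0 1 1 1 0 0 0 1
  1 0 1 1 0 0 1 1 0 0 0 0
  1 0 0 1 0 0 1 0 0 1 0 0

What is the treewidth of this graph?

4

A width-4 tree decomposition is:
Bags: B1 = {1, 4, 7, 8, 10}  B2 = {1, 4, 5, 7, 8}  B3 = {1, 2, 4, 7, 10}  B4 = {1, 4, 7, 10, 12}  B5 = {2, 4, 6, 7, 10}  B6 = {1, 4, 7, 8, 11}  B7 = {1, 4, 7, 8, 9}  B8 = {1, 3, 7, 8, 11}
Tree: B1–B2, B1–B3, B3–B4, B3–B5, B1–B6, B1–B7, B6–B8
Every bag has size at most 5, so the width is 5 − 1 = 4 and tw(G) ≤ 4. On the other hand G contains the 5-clique {1, 3, 7, 8, 11}. A clique must lie in a single bag of any decomposition, so no decomposition can have width below 4. Therefore the treewidth is 4.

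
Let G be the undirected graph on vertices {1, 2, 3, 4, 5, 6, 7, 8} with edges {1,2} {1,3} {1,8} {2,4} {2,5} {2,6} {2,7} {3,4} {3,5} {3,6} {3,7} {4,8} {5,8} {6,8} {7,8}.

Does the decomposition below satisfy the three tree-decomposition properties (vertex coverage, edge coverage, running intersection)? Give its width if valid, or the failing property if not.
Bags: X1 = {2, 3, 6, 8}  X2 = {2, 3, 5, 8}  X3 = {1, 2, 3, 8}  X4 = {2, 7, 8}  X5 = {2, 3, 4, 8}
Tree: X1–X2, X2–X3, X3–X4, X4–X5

No — edge (3,7) lies in no bag.

A tree decomposition must satisfy three properties: every vertex lies in some bag; for every edge, both endpoints lie together in some bag; and for every vertex, the bags containing it form a connected subtree. Here edge (3,7) lies in no bag, so the decomposition is invalid.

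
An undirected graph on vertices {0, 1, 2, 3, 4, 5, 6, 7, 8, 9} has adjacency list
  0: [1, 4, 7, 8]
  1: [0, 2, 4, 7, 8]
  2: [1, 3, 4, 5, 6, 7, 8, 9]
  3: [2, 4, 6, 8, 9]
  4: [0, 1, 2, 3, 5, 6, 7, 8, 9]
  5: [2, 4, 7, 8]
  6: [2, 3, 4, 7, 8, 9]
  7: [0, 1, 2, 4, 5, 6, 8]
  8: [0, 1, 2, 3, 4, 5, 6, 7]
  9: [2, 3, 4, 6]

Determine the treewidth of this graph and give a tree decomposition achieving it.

Every bag has size at most 5, so the width is 5 − 1 = 4 and tw(G) ≤ 4. Conversely, {0, 1, 4, 7, 8} is a clique of size 5, and the vertices of any clique must share a bag in every tree decomposition; so some bag has ≥ 5 vertices and tw(G) ≥ 4. Therefore the treewidth is 4.

Treewidth 4.
One such decomposition:
Bags: B1 = {2, 4, 6, 7, 8}  B2 = {1, 2, 4, 7, 8}  B3 = {2, 3, 4, 6, 8}  B4 = {2, 4, 5, 7, 8}  B5 = {0, 1, 4, 7, 8}  B6 = {2, 3, 4, 6, 9}
Tree: B1–B2, B1–B3, B2–B4, B2–B5, B3–B6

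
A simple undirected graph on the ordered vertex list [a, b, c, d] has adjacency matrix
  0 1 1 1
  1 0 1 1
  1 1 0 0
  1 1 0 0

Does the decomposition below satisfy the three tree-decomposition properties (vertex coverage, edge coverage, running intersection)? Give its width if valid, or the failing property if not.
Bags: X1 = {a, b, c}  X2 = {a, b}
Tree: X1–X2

A tree decomposition must satisfy three properties: every vertex lies in some bag; for every edge, both endpoints lie together in some bag; and for every vertex, the bags containing it form a connected subtree. Here vertex d appears in no bag, so the decomposition is invalid.

No — vertex d appears in no bag.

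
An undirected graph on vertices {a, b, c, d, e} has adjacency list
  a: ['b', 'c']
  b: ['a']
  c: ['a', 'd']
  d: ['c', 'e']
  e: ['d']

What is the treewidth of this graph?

1

A width-1 tree decomposition is:
Bags: B1 = {d, e}  B2 = {c, d}  B3 = {a, c}  B4 = {a, b}
Tree: B1–B2, B2–B3, B3–B4
Each bag holds 2 vertices, so the decomposition has width 1, which upper-bounds the treewidth. G has an edge, so its treewidth is at least 1. Therefore the treewidth is 1.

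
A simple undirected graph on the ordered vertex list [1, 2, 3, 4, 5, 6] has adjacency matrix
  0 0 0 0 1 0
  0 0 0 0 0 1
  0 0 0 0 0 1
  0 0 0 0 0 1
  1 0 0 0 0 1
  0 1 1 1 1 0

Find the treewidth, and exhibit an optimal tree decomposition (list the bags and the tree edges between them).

Treewidth 1.
One optimal decomposition is:
Bags: B1 = {2, 6}  B2 = {5, 6}  B3 = {1, 5}  B4 = {3, 6}  B5 = {4, 6}
Tree: B1–B2, B2–B3, B2–B4, B1–B5

The largest bag has 2 vertices, giving width 1; this decomposition certifies tw(G) ≤ 1. G has an edge, so its treewidth is at least 1. The upper and lower bounds meet at 1, so that is the treewidth.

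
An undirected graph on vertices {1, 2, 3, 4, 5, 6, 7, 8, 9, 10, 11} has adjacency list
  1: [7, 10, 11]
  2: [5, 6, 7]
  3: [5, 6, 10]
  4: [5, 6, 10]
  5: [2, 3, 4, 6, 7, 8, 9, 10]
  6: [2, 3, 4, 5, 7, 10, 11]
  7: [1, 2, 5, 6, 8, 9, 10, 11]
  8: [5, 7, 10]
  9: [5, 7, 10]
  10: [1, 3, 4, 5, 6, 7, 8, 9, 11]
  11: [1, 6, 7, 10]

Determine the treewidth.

A width-3 tree decomposition is:
Bags: B1 = {2, 5, 6, 7}  B2 = {5, 6, 7, 10}  B3 = {6, 7, 10, 11}  B4 = {1, 7, 10, 11}  B5 = {5, 7, 8, 10}  B6 = {5, 7, 9, 10}  B7 = {4, 5, 6, 10}  B8 = {3, 5, 6, 10}
Tree: B1–B2, B2–B3, B3–B4, B2–B5, B2–B6, B2–B7, B2–B8
The largest bag has 4 vertices, giving width 3; this decomposition certifies tw(G) ≤ 3. On the other hand G contains the 4-clique {2, 5, 6, 7}. A clique must lie in a single bag of any decomposition, so no decomposition can have width below 3. The upper and lower bounds meet at 3, so that is the treewidth.

3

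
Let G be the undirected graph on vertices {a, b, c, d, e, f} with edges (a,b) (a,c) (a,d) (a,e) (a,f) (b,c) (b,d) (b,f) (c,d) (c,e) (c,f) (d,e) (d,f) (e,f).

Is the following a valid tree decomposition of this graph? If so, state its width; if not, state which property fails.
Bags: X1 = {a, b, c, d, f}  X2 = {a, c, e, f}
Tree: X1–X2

A tree decomposition must satisfy three properties: every vertex lies in some bag; for every edge, both endpoints lie together in some bag; and for every vertex, the bags containing it form a connected subtree. Here edge (d,e) lies in no bag, so the decomposition is invalid.

No — edge (d,e) lies in no bag.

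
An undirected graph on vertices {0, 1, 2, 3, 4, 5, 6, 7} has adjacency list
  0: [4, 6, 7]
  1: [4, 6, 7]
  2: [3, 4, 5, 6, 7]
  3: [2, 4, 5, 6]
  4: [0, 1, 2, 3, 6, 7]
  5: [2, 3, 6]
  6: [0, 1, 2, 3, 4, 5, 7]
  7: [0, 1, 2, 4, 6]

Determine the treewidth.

3

A width-3 tree decomposition is:
Bags: B1 = {1, 4, 6, 7}  B2 = {2, 4, 6, 7}  B3 = {2, 3, 4, 6}  B4 = {0, 4, 6, 7}  B5 = {2, 3, 5, 6}
Tree: B1–B2, B2–B3, B2–B4, B3–B5
Every bag has size at most 4, so the width is 4 − 1 = 3 and tw(G) ≤ 3. On the other hand G contains the 4-clique {2, 3, 4, 6}. A clique must lie in a single bag of any decomposition, so no decomposition can have width below 3. Hence tw(G) = 3 exactly.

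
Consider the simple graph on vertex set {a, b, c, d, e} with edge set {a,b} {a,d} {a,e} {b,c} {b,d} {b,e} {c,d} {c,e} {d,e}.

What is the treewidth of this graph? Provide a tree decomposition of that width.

Every bag has size at most 4, so the width is 4 − 1 = 3 and tw(G) ≤ 3. On the other hand G contains the 4-clique {b, c, d, e}. A clique must lie in a single bag of any decomposition, so no decomposition can have width below 3. Hence tw(G) = 3 exactly.

Treewidth 3.
One optimal decomposition is:
Bags: B1 = {a, b, d, e}  B2 = {b, c, d, e}
Tree: B1–B2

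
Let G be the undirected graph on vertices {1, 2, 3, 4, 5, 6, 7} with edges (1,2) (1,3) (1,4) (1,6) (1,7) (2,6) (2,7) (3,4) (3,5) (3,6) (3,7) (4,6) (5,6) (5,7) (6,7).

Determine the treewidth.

A width-3 tree decomposition is:
Bags: B1 = {1, 3, 6, 7}  B2 = {1, 3, 4, 6}  B3 = {1, 2, 6, 7}  B4 = {3, 5, 6, 7}
Tree: B1–B2, B1–B3, B1–B4
Every bag has size at most 4, so the width is 4 − 1 = 3 and tw(G) ≤ 3. For the lower bound, the 4 vertices {1, 2, 6, 7} are pairwise adjacent, and any tree decomposition puts a clique entirely inside one bag — forcing width ≥ 3. Therefore the treewidth is 3.

3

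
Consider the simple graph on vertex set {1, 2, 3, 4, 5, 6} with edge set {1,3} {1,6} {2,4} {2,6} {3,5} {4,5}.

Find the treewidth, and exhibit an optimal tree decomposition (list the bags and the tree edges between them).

Treewidth 2.
Bags: B1 = {2, 4, 6}  B2 = {4, 5, 6}  B3 = {3, 5, 6}  B4 = {1, 3, 6}
Tree: B1–B2, B2–B3, B3–B4

Each bag holds 3 vertices, so the decomposition has width 2, which upper-bounds the treewidth. Since 6–2–4–5–3–1–6 is a cycle in G, G is not acyclic. Forests are exactly the graphs of treewidth ≤ 1, so tw(G) ≥ 2. The upper and lower bounds meet at 2, so that is the treewidth.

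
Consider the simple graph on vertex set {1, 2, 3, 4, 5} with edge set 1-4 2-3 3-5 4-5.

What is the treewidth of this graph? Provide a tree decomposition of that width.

The largest bag has 2 vertices, giving width 1; this decomposition certifies tw(G) ≤ 1. G has an edge, so its treewidth is at least 1. Hence tw(G) = 1 exactly.

Treewidth 1.
One such decomposition:
Bags: B1 = {1, 4}  B2 = {4, 5}  B3 = {3, 5}  B4 = {2, 3}
Tree: B1–B2, B2–B3, B3–B4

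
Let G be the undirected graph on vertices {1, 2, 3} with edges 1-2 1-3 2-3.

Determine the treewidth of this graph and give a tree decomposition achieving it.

Treewidth 2.
Bags: B1 = {1, 2, 3}
Tree: (single bag)

A single bag containing all 3 vertices is trivially a valid decomposition of width 2. For the lower bound, the 3 vertices {1, 2, 3} are pairwise adjacent, and any tree decomposition puts a clique entirely inside one bag — forcing width ≥ 2. Hence tw(G) = 2 exactly.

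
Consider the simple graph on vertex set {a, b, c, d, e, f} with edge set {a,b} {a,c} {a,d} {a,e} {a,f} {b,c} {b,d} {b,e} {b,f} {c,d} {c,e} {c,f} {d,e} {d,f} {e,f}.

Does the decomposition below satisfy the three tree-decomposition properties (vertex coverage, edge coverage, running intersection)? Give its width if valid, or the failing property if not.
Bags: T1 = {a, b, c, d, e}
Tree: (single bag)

A tree decomposition must satisfy three properties: every vertex lies in some bag; for every edge, both endpoints lie together in some bag; and for every vertex, the bags containing it form a connected subtree. Here vertex f appears in no bag, so the decomposition is invalid.

No — vertex f appears in no bag.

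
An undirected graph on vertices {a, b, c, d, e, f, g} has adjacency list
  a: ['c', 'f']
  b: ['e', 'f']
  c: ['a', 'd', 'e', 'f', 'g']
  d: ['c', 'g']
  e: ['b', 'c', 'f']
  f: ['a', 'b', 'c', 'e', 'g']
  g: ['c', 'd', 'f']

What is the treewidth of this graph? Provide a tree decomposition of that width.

Each bag holds 3 vertices, so the decomposition has width 2, which upper-bounds the treewidth. On the other hand G contains the 3-clique {c, d, g}. A clique must lie in a single bag of any decomposition, so no decomposition can have width below 2. Hence tw(G) = 2 exactly.

Treewidth 2.
One optimal decomposition is:
Bags: B1 = {a, c, f}  B2 = {c, e, f}  B3 = {c, f, g}  B4 = {c, d, g}  B5 = {b, e, f}
Tree: B1–B2, B2–B3, B3–B4, B2–B5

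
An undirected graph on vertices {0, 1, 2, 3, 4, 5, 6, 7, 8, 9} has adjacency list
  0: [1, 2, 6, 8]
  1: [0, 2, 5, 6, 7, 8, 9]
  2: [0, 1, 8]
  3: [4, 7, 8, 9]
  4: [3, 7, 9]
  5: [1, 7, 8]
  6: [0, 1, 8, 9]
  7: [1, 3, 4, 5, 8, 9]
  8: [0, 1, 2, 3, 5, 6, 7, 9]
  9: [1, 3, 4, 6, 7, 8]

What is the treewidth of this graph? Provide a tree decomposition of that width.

Treewidth 3.
Bags: B1 = {1, 5, 7, 8}  B2 = {1, 7, 8, 9}  B3 = {3, 7, 8, 9}  B4 = {1, 6, 8, 9}  B5 = {0, 1, 6, 8}  B6 = {3, 4, 7, 9}  B7 = {0, 1, 2, 8}
Tree: B1–B2, B2–B3, B2–B4, B4–B5, B3–B6, B5–B7

The largest bag has 4 vertices, giving width 3; this decomposition certifies tw(G) ≤ 3. Conversely, {0, 1, 2, 8} is a clique of size 4, and the vertices of any clique must share a bag in every tree decomposition; so some bag has ≥ 4 vertices and tw(G) ≥ 3. Hence tw(G) = 3 exactly.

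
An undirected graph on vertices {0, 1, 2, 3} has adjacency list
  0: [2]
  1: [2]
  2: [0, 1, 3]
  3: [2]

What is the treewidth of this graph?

A width-1 tree decomposition is:
Bags: B1 = {1, 2}  B2 = {0, 2}  B3 = {2, 3}
Tree: B1–B2, B2–B3
The largest bag has 2 vertices, giving width 1; this decomposition certifies tw(G) ≤ 1. Since G has at least one edge (e.g. 1–2), it is not an edgeless graph, so tw(G) ≥ 1. The upper and lower bounds meet at 1, so that is the treewidth.

1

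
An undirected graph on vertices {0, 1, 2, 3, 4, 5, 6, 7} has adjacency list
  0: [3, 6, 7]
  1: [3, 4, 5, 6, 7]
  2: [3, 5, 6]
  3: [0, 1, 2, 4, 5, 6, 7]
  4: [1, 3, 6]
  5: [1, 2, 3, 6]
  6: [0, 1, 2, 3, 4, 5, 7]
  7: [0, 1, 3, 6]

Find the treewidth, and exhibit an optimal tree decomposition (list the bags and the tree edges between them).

Treewidth 3.
One optimal decomposition is:
Bags: B1 = {1, 3, 5, 6}  B2 = {1, 3, 6, 7}  B3 = {2, 3, 5, 6}  B4 = {0, 3, 6, 7}  B5 = {1, 3, 4, 6}
Tree: B1–B2, B1–B3, B2–B4, B1–B5

The largest bag has 4 vertices, giving width 3; this decomposition certifies tw(G) ≤ 3. For the lower bound, the 4 vertices {0, 3, 6, 7} are pairwise adjacent, and any tree decomposition puts a clique entirely inside one bag — forcing width ≥ 3. The upper and lower bounds meet at 3, so that is the treewidth.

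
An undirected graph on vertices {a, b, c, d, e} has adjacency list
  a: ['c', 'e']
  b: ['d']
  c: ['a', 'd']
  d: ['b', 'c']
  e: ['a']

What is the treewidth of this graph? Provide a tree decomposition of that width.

Treewidth 1.
One optimal decomposition is:
Bags: B1 = {b, d}  B2 = {c, d}  B3 = {a, c}  B4 = {a, e}
Tree: B1–B2, B2–B3, B3–B4

The largest bag has 2 vertices, giving width 1; this decomposition certifies tw(G) ≤ 1. Since G has at least one edge (e.g. b–d), it is not an edgeless graph, so tw(G) ≥ 1. Hence tw(G) = 1 exactly.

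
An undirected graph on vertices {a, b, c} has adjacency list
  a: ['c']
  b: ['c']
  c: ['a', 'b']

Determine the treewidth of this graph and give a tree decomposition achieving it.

The largest bag has 2 vertices, giving width 1; this decomposition certifies tw(G) ≤ 1. G has an edge, so its treewidth is at least 1. Hence tw(G) = 1 exactly.

Treewidth 1.
One optimal decomposition is:
Bags: B1 = {b, c}  B2 = {a, c}
Tree: B1–B2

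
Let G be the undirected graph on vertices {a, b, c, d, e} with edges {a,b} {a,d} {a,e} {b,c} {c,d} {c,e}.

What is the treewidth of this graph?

2

A width-2 tree decomposition is:
Bags: B1 = {a, b, c}  B2 = {a, c, e}  B3 = {a, c, d}
Tree: B1–B2, B2–B3
Each bag holds 3 vertices, so the decomposition has width 2, which upper-bounds the treewidth. Since b–c–e–a–b is a cycle in G, G is not acyclic. Forests are exactly the graphs of treewidth ≤ 1, so tw(G) ≥ 2. Therefore the treewidth is 2.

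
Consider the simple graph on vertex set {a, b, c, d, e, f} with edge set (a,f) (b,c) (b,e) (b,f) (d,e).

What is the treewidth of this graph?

A width-1 tree decomposition is:
Bags: B1 = {b, f}  B2 = {b, c}  B3 = {b, e}  B4 = {a, f}  B5 = {d, e}
Tree: B1–B2, B2–B3, B1–B4, B3–B5
Each bag holds 2 vertices, so the decomposition has width 1, which upper-bounds the treewidth. G has an edge, so its treewidth is at least 1. Hence tw(G) = 1 exactly.

1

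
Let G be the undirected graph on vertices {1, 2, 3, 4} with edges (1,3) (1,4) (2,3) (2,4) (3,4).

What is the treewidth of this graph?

2

A width-2 tree decomposition is:
Bags: B1 = {2, 3, 4}  B2 = {1, 3, 4}
Tree: B1–B2
Each bag holds 3 vertices, so the decomposition has width 2, which upper-bounds the treewidth. For the lower bound, the 3 vertices {1, 3, 4} are pairwise adjacent, and any tree decomposition puts a clique entirely inside one bag — forcing width ≥ 2. Therefore the treewidth is 2.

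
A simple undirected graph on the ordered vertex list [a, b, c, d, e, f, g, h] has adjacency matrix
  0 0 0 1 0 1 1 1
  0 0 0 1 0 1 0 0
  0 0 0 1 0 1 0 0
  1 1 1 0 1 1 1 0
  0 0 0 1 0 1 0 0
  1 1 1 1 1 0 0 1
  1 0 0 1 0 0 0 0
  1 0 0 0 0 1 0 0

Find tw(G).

A width-2 tree decomposition is:
Bags: B1 = {a, d, f}  B2 = {b, d, f}  B3 = {c, d, f}  B4 = {d, e, f}  B5 = {a, f, h}  B6 = {a, d, g}
Tree: B1–B2, B2–B3, B3–B4, B1–B5, B1–B6
Every bag has size at most 3, so the width is 3 − 1 = 2 and tw(G) ≤ 2. For the lower bound, the 3 vertices {a, d, g} are pairwise adjacent, and any tree decomposition puts a clique entirely inside one bag — forcing width ≥ 2. Hence tw(G) = 2 exactly.

2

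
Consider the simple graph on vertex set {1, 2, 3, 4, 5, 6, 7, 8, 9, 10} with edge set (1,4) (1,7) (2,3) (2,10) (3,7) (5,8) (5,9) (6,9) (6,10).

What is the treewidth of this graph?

1

A width-1 tree decomposition is:
Bags: B1 = {1, 4}  B2 = {1, 7}  B3 = {3, 7}  B4 = {2, 3}  B5 = {2, 10}  B6 = {6, 10}  B7 = {6, 9}  B8 = {5, 9}  B9 = {5, 8}
Tree: B1–B2, B2–B3, B3–B4, B4–B5, B5–B6, B6–B7, B7–B8, B8–B9
Each bag holds 2 vertices, so the decomposition has width 1, which upper-bounds the treewidth. Since G has at least one edge (e.g. 4–1), it is not an edgeless graph, so tw(G) ≥ 1. The upper and lower bounds meet at 1, so that is the treewidth.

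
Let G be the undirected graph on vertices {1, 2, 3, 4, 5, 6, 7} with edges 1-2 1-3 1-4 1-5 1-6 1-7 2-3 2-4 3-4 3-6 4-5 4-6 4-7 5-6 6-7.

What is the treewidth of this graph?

3

A width-3 tree decomposition is:
Bags: B1 = {1, 4, 5, 6}  B2 = {1, 3, 4, 6}  B3 = {1, 2, 3, 4}  B4 = {1, 4, 6, 7}
Tree: B1–B2, B2–B3, B2–B4
Every bag has size at most 4, so the width is 4 − 1 = 3 and tw(G) ≤ 3. On the other hand G contains the 4-clique {1, 2, 3, 4}. A clique must lie in a single bag of any decomposition, so no decomposition can have width below 3. Hence tw(G) = 3 exactly.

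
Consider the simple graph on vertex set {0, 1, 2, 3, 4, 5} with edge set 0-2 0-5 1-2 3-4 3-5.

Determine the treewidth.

A width-1 tree decomposition is:
Bags: B1 = {1, 2}  B2 = {0, 2}  B3 = {0, 5}  B4 = {3, 5}  B5 = {3, 4}
Tree: B1–B2, B2–B3, B3–B4, B4–B5
Each bag holds 2 vertices, so the decomposition has width 1, which upper-bounds the treewidth. Since G has at least one edge (e.g. 1–2), it is not an edgeless graph, so tw(G) ≥ 1. Combining the bounds, tw(G) = 1.

1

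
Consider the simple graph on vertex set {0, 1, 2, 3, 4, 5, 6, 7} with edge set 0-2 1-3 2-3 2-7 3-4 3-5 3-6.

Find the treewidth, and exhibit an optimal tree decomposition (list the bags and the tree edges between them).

The largest bag has 2 vertices, giving width 1; this decomposition certifies tw(G) ≤ 1. G has an edge, so its treewidth is at least 1. Hence tw(G) = 1 exactly.

Treewidth 1.
One such decomposition:
Bags: B1 = {2, 7}  B2 = {2, 3}  B3 = {3, 4}  B4 = {0, 2}  B5 = {3, 6}  B6 = {3, 5}  B7 = {1, 3}
Tree: B1–B2, B2–B3, B2–B4, B2–B5, B2–B6, B5–B7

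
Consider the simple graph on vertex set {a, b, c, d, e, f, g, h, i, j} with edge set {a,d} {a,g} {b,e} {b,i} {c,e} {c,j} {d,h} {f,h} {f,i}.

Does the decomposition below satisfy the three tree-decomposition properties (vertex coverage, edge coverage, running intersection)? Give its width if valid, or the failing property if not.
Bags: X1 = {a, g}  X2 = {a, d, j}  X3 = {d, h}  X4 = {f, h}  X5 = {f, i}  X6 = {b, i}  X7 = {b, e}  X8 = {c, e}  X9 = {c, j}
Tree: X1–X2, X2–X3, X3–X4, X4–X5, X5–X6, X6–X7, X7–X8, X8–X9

A tree decomposition must satisfy three properties: every vertex lies in some bag; for every edge, both endpoints lie together in some bag; and for every vertex, the bags containing it form a connected subtree. Here bags containing vertex j are not connected in the tree, so the decomposition is invalid.

No — bags containing vertex j are not connected in the tree.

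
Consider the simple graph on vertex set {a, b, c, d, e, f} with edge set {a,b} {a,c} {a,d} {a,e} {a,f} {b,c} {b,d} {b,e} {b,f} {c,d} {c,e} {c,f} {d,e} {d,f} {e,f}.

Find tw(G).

A width-5 tree decomposition is:
Bags: B1 = {a, b, c, d, e, f}
Tree: (single bag)
With just one bag of size 6, the width is 6 − 1 = 5, so tw(G) ≤ 5. On the other hand G contains the 6-clique {a, b, c, d, e, f}. A clique must lie in a single bag of any decomposition, so no decomposition can have width below 5. Hence tw(G) = 5 exactly.

5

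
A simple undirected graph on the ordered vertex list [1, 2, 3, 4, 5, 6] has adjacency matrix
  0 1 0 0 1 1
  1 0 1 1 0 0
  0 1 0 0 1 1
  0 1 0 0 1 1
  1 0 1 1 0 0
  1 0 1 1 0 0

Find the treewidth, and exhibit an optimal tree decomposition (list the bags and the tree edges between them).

Treewidth 3.
One optimal decomposition is:
Bags: B1 = {1, 3, 4, 5}  B2 = {1, 2, 3, 4}  B3 = {1, 3, 4, 6}
Tree: B1–B2, B2–B3

Each bag holds 4 vertices, so the decomposition has width 3, which upper-bounds the treewidth. For the lower bound: the 4 vertex sets {3,5}, {2,4}, {1}, {6} are disjoint, each induces a connected subgraph, and every pair is joined by at least one edge of G. Contracting each set to a single vertex therefore yields K_{4} as a minor, and since treewidth is minor-monotone, tw(G) ≥ tw(K_{4}) = 3. Hence tw(G) = 3 exactly.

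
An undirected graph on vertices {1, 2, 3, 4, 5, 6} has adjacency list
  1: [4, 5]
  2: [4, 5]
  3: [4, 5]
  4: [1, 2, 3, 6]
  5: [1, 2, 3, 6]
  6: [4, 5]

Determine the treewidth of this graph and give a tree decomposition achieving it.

Every bag has size at most 3, so the width is 3 − 1 = 2 and tw(G) ≤ 2. The edges 2–5–6–4–2 form a cycle, so G is not a tree and its treewidth is at least 2. Hence tw(G) = 2 exactly.

Treewidth 2.
Bags: B1 = {2, 4, 5}  B2 = {4, 5, 6}  B3 = {1, 4, 5}  B4 = {3, 4, 5}
Tree: B1–B2, B2–B3, B3–B4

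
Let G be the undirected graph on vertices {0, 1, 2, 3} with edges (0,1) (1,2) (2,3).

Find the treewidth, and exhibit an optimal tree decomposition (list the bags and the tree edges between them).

Treewidth 1.
Bags: B1 = {2, 3}  B2 = {1, 2}  B3 = {0, 1}
Tree: B1–B2, B2–B3

The largest bag has 2 vertices, giving width 1; this decomposition certifies tw(G) ≤ 1. Any graph with an edge has treewidth ≥ 1, and G has the edge 3–2. The upper and lower bounds meet at 1, so that is the treewidth.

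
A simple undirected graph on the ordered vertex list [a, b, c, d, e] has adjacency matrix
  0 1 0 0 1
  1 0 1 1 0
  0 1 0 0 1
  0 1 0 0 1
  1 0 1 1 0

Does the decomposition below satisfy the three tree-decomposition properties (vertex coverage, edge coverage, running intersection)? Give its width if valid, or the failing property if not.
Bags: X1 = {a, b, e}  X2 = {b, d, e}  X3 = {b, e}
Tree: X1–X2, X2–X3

A tree decomposition must satisfy three properties: every vertex lies in some bag; for every edge, both endpoints lie together in some bag; and for every vertex, the bags containing it form a connected subtree. Here vertex c appears in no bag, so the decomposition is invalid.

No — vertex c appears in no bag.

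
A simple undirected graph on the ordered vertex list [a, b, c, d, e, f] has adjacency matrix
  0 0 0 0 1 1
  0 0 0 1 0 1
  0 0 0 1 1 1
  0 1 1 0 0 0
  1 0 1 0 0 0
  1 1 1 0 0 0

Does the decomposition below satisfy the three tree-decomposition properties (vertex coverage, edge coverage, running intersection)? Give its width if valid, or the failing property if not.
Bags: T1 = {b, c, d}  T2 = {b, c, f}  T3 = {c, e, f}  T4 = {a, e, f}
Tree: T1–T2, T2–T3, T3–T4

Checking the three conditions: (i) the bags cover all of {a, b, c, d, e, f}; (ii) for each edge, some bag contains both endpoints; (iii) the bags containing any fixed vertex form a subtree. All hold, so the decomposition is valid with width 3 − 1 = 2.

Yes; width 2.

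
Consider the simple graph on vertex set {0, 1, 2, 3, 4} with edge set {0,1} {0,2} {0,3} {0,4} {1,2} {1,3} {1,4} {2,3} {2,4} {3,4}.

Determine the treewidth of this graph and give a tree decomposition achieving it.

With just one bag of size 5, the width is 5 − 1 = 4, so tw(G) ≤ 4. For the lower bound, the 5 vertices {0, 1, 2, 3, 4} are pairwise adjacent, and any tree decomposition puts a clique entirely inside one bag — forcing width ≥ 4. Hence tw(G) = 4 exactly.

Treewidth 4.
One optimal decomposition is:
Bags: B1 = {0, 1, 2, 3, 4}
Tree: (single bag)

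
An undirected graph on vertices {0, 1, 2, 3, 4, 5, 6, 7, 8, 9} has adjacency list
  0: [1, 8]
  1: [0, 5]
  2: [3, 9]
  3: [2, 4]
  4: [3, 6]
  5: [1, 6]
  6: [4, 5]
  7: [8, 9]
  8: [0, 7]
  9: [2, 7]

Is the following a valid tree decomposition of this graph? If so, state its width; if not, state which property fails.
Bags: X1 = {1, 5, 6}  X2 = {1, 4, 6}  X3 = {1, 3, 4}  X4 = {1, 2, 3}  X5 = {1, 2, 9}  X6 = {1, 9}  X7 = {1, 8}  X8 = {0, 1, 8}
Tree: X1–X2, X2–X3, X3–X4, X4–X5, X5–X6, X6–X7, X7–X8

A tree decomposition must satisfy three properties: every vertex lies in some bag; for every edge, both endpoints lie together in some bag; and for every vertex, the bags containing it form a connected subtree. Here vertex 7 appears in no bag, so the decomposition is invalid.

No — vertex 7 appears in no bag.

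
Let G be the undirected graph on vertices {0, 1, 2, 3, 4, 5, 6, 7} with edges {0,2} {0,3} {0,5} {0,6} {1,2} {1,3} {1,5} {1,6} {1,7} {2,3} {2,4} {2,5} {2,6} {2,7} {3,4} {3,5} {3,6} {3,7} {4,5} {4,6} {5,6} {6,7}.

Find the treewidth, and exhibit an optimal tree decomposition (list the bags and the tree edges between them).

Treewidth 4.
Bags: B1 = {1, 2, 3, 6, 7}  B2 = {1, 2, 3, 5, 6}  B3 = {2, 3, 4, 5, 6}  B4 = {0, 2, 3, 5, 6}
Tree: B1–B2, B2–B3, B3–B4

The largest bag has 5 vertices, giving width 4; this decomposition certifies tw(G) ≤ 4. On the other hand G contains the 5-clique {0, 2, 3, 5, 6}. A clique must lie in a single bag of any decomposition, so no decomposition can have width below 4. The upper and lower bounds meet at 4, so that is the treewidth.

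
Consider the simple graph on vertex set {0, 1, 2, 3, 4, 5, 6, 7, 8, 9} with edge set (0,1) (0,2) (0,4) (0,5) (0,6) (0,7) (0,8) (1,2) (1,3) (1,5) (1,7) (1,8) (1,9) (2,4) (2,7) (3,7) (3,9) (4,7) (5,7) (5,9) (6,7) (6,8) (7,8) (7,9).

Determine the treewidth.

3

A width-3 tree decomposition is:
Bags: B1 = {0, 1, 2, 7}  B2 = {0, 1, 7, 8}  B3 = {0, 6, 7, 8}  B4 = {0, 1, 5, 7}  B5 = {1, 5, 7, 9}  B6 = {1, 3, 7, 9}  B7 = {0, 2, 4, 7}
Tree: B1–B2, B2–B3, B1–B4, B4–B5, B5–B6, B1–B7
Every bag has size at most 4, so the width is 4 − 1 = 3 and tw(G) ≤ 3. On the other hand G contains the 4-clique {0, 1, 7, 8}. A clique must lie in a single bag of any decomposition, so no decomposition can have width below 3. Therefore the treewidth is 3.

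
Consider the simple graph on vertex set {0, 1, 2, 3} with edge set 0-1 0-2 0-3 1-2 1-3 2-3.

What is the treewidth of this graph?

3

A width-3 tree decomposition is:
Bags: B1 = {0, 1, 2, 3}
Tree: (single bag)
A single bag containing all 4 vertices is trivially a valid decomposition of width 3. For the lower bound, the 4 vertices {0, 1, 2, 3} are pairwise adjacent, and any tree decomposition puts a clique entirely inside one bag — forcing width ≥ 3. Therefore the treewidth is 3.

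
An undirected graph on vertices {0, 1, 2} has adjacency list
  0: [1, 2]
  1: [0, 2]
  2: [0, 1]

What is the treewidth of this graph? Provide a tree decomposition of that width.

Treewidth 2.
One optimal decomposition is:
Bags: B1 = {0, 1, 2}
Tree: (single bag)

A single bag containing all 3 vertices is trivially a valid decomposition of width 2. Conversely, {0, 1, 2} is a clique of size 3, and the vertices of any clique must share a bag in every tree decomposition; so some bag has ≥ 3 vertices and tw(G) ≥ 2. Combining the bounds, tw(G) = 2.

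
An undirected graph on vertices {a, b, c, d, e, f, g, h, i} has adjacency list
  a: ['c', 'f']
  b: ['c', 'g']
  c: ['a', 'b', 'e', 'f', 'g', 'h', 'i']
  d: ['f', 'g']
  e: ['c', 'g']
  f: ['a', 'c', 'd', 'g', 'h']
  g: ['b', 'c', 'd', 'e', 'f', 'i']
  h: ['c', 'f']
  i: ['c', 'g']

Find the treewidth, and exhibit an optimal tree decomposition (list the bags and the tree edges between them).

Treewidth 2.
Bags: B1 = {c, f, g}  B2 = {d, f, g}  B3 = {c, g, i}  B4 = {b, c, g}  B5 = {a, c, f}  B6 = {c, e, g}  B7 = {c, f, h}
Tree: B1–B2, B1–B3, B1–B4, B1–B5, B1–B6, B1–B7

Each bag holds 3 vertices, so the decomposition has width 2, which upper-bounds the treewidth. Conversely, {d, f, g} is a clique of size 3, and the vertices of any clique must share a bag in every tree decomposition; so some bag has ≥ 3 vertices and tw(G) ≥ 2. Therefore the treewidth is 2.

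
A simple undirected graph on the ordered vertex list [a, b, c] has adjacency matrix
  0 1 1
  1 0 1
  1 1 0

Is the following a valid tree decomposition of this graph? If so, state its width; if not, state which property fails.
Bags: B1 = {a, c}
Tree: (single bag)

No — vertex b appears in no bag.

A tree decomposition must satisfy three properties: every vertex lies in some bag; for every edge, both endpoints lie together in some bag; and for every vertex, the bags containing it form a connected subtree. Here vertex b appears in no bag, so the decomposition is invalid.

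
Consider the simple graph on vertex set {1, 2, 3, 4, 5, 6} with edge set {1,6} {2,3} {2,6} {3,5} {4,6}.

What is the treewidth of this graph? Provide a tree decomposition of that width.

Treewidth 1.
Bags: B1 = {3, 5}  B2 = {2, 3}  B3 = {2, 6}  B4 = {1, 6}  B5 = {4, 6}
Tree: B1–B2, B2–B3, B3–B4, B3–B5

Each bag holds 2 vertices, so the decomposition has width 1, which upper-bounds the treewidth. Since G has at least one edge (e.g. 5–3), it is not an edgeless graph, so tw(G) ≥ 1. Therefore the treewidth is 1.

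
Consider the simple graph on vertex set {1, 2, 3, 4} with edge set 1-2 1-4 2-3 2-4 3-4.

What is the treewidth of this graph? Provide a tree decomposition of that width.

Each bag holds 3 vertices, so the decomposition has width 2, which upper-bounds the treewidth. Conversely, {1, 2, 4} is a clique of size 3, and the vertices of any clique must share a bag in every tree decomposition; so some bag has ≥ 3 vertices and tw(G) ≥ 2. Combining the bounds, tw(G) = 2.

Treewidth 2.
One such decomposition:
Bags: B1 = {1, 2, 4}  B2 = {2, 3, 4}
Tree: B1–B2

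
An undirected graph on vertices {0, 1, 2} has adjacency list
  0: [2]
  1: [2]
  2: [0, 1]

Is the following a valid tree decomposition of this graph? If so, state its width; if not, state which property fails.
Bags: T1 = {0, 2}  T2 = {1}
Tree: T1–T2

A tree decomposition must satisfy three properties: every vertex lies in some bag; for every edge, both endpoints lie together in some bag; and for every vertex, the bags containing it form a connected subtree. Here edge (2,1) lies in no bag, so the decomposition is invalid.

No — edge (2,1) lies in no bag.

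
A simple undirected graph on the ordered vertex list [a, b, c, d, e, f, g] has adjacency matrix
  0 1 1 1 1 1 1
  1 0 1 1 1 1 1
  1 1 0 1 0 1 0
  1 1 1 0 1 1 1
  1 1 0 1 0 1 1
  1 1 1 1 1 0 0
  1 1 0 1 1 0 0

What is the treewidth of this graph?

A width-4 tree decomposition is:
Bags: B1 = {a, b, d, e, f}  B2 = {a, b, c, d, f}  B3 = {a, b, d, e, g}
Tree: B1–B2, B1–B3
Each bag holds 5 vertices, so the decomposition has width 4, which upper-bounds the treewidth. For the lower bound, the 5 vertices {a, b, d, e, g} are pairwise adjacent, and any tree decomposition puts a clique entirely inside one bag — forcing width ≥ 4. The upper and lower bounds meet at 4, so that is the treewidth.

4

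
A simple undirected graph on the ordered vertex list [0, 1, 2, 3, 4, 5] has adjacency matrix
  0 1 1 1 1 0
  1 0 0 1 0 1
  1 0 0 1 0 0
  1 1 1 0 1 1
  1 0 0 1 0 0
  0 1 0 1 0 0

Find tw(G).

A width-2 tree decomposition is:
Bags: B1 = {0, 3, 4}  B2 = {0, 2, 3}  B3 = {0, 1, 3}  B4 = {1, 3, 5}
Tree: B1–B2, B1–B3, B3–B4
Each bag holds 3 vertices, so the decomposition has width 2, which upper-bounds the treewidth. On the other hand G contains the 3-clique {0, 1, 3}. A clique must lie in a single bag of any decomposition, so no decomposition can have width below 2. The upper and lower bounds meet at 2, so that is the treewidth.

2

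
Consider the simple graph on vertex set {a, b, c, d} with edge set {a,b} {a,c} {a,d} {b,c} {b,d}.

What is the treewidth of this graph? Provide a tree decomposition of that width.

Every bag has size at most 3, so the width is 3 − 1 = 2 and tw(G) ≤ 2. Conversely, {a, b, d} is a clique of size 3, and the vertices of any clique must share a bag in every tree decomposition; so some bag has ≥ 3 vertices and tw(G) ≥ 2. Therefore the treewidth is 2.

Treewidth 2.
One optimal decomposition is:
Bags: B1 = {a, b, c}  B2 = {a, b, d}
Tree: B1–B2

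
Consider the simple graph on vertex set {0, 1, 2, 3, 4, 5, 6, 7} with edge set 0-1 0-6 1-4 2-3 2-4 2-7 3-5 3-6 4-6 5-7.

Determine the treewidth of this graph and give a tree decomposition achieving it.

Every bag has size at most 3, so the width is 3 − 1 = 2 and tw(G) ≤ 2. Since 7–5–3–2–7 is a cycle in G, G is not acyclic. Forests are exactly the graphs of treewidth ≤ 1, so tw(G) ≥ 2. Hence tw(G) = 2 exactly.

Treewidth 2.
Bags: B1 = {2, 5, 7}  B2 = {2, 3, 5}  B3 = {2, 3, 4}  B4 = {3, 4, 6}  B5 = {1, 4, 6}  B6 = {0, 1, 6}
Tree: B1–B2, B2–B3, B3–B4, B4–B5, B5–B6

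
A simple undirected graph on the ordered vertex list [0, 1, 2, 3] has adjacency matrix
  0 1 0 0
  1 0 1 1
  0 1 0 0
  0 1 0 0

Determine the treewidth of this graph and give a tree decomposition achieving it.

Treewidth 1.
One such decomposition:
Bags: B1 = {1, 3}  B2 = {0, 1}  B3 = {1, 2}
Tree: B1–B2, B1–B3

The largest bag has 2 vertices, giving width 1; this decomposition certifies tw(G) ≤ 1. G has an edge, so its treewidth is at least 1. The upper and lower bounds meet at 1, so that is the treewidth.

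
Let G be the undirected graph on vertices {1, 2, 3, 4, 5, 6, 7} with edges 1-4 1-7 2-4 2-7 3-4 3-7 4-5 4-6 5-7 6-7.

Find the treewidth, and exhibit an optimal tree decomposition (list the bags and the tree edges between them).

Treewidth 2.
One such decomposition:
Bags: B1 = {1, 4, 7}  B2 = {4, 5, 7}  B3 = {2, 4, 7}  B4 = {3, 4, 7}  B5 = {4, 6, 7}
Tree: B1–B2, B2–B3, B3–B4, B4–B5

Each bag holds 3 vertices, so the decomposition has width 2, which upper-bounds the treewidth. The edges 4–1–7–5–4 form a cycle, so G is not a tree and its treewidth is at least 2. The upper and lower bounds meet at 2, so that is the treewidth.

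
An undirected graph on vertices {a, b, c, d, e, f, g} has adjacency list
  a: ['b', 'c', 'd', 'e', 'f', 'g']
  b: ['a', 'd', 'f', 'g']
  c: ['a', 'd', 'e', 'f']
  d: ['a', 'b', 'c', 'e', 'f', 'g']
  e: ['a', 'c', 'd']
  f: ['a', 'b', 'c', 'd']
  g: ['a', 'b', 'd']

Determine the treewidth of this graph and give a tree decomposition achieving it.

The largest bag has 4 vertices, giving width 3; this decomposition certifies tw(G) ≤ 3. Conversely, {a, b, d, g} is a clique of size 4, and the vertices of any clique must share a bag in every tree decomposition; so some bag has ≥ 4 vertices and tw(G) ≥ 3. Hence tw(G) = 3 exactly.

Treewidth 3.
One such decomposition:
Bags: B1 = {a, c, d, f}  B2 = {a, c, d, e}  B3 = {a, b, d, f}  B4 = {a, b, d, g}
Tree: B1–B2, B1–B3, B3–B4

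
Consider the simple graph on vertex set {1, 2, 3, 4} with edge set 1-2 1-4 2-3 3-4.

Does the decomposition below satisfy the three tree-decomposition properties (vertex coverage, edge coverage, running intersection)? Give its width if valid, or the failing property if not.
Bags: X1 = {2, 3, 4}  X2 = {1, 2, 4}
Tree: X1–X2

Yes; width 2.

Every vertex of G appears in some bag (union = {1, 2, 3, 4}); every edge is covered by a bag; and for each vertex v the set of bags containing v is connected in the bag tree. The decomposition is therefore valid. The largest bag has 3 vertices, so the width is 2.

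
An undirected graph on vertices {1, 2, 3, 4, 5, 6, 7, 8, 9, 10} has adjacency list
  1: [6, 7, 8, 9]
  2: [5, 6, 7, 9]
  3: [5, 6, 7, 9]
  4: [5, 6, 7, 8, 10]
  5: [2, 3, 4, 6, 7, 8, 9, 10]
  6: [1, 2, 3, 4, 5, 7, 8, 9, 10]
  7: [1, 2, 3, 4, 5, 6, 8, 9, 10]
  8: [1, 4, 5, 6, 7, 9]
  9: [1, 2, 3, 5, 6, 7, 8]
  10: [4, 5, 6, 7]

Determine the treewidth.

4

A width-4 tree decomposition is:
Bags: B1 = {4, 5, 6, 7, 8}  B2 = {5, 6, 7, 8, 9}  B3 = {4, 5, 6, 7, 10}  B4 = {3, 5, 6, 7, 9}  B5 = {2, 5, 6, 7, 9}  B6 = {1, 6, 7, 8, 9}
Tree: B1–B2, B1–B3, B2–B4, B2–B5, B2–B6
Each bag holds 5 vertices, so the decomposition has width 4, which upper-bounds the treewidth. For the lower bound, the 5 vertices {1, 6, 7, 8, 9} are pairwise adjacent, and any tree decomposition puts a clique entirely inside one bag — forcing width ≥ 4. The upper and lower bounds meet at 4, so that is the treewidth.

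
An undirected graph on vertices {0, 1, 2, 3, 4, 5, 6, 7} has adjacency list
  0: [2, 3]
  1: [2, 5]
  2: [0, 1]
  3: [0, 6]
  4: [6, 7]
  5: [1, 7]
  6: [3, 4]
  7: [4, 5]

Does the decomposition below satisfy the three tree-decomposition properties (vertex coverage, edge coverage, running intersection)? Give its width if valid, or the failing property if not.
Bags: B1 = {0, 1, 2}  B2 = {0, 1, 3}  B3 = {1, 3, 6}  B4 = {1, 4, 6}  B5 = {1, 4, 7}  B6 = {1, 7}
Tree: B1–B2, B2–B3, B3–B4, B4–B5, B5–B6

No — vertex 5 appears in no bag.

A tree decomposition must satisfy three properties: every vertex lies in some bag; for every edge, both endpoints lie together in some bag; and for every vertex, the bags containing it form a connected subtree. Here vertex 5 appears in no bag, so the decomposition is invalid.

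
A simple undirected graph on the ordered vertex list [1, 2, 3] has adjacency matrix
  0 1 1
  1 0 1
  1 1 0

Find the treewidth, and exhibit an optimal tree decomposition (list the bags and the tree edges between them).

Treewidth 2.
One such decomposition:
Bags: B1 = {1, 2, 3}
Tree: (single bag)

With just one bag of size 3, the width is 3 − 1 = 2, so tw(G) ≤ 2. Conversely, {1, 2, 3} is a clique of size 3, and the vertices of any clique must share a bag in every tree decomposition; so some bag has ≥ 3 vertices and tw(G) ≥ 2. Combining the bounds, tw(G) = 2.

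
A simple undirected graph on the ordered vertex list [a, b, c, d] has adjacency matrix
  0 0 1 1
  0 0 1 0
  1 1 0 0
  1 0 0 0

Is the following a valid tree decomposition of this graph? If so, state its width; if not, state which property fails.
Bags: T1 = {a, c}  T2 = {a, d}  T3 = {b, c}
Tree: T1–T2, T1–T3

Every vertex of G appears in some bag (union = {a, b, c, d}); every edge is covered by a bag; and for each vertex v the set of bags containing v is connected in the bag tree. The decomposition is therefore valid. The largest bag has 2 vertices, so the width is 1.

Yes; width 1.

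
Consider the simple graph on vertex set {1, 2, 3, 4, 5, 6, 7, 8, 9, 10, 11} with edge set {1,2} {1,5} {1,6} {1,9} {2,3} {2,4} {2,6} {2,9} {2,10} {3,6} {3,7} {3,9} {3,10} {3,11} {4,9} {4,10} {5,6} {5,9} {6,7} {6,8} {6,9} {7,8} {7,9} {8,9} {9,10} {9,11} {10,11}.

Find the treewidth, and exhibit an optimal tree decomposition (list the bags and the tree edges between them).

Each bag holds 4 vertices, so the decomposition has width 3, which upper-bounds the treewidth. For the lower bound, the 4 vertices {2, 3, 9, 10} are pairwise adjacent, and any tree decomposition puts a clique entirely inside one bag — forcing width ≥ 3. Combining the bounds, tw(G) = 3.

Treewidth 3.
Bags: B1 = {2, 4, 9, 10}  B2 = {2, 3, 9, 10}  B3 = {2, 3, 6, 9}  B4 = {3, 6, 7, 9}  B5 = {1, 2, 6, 9}  B6 = {3, 9, 10, 11}  B7 = {1, 5, 6, 9}  B8 = {6, 7, 8, 9}
Tree: B1–B2, B2–B3, B3–B4, B3–B5, B2–B6, B5–B7, B4–B8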